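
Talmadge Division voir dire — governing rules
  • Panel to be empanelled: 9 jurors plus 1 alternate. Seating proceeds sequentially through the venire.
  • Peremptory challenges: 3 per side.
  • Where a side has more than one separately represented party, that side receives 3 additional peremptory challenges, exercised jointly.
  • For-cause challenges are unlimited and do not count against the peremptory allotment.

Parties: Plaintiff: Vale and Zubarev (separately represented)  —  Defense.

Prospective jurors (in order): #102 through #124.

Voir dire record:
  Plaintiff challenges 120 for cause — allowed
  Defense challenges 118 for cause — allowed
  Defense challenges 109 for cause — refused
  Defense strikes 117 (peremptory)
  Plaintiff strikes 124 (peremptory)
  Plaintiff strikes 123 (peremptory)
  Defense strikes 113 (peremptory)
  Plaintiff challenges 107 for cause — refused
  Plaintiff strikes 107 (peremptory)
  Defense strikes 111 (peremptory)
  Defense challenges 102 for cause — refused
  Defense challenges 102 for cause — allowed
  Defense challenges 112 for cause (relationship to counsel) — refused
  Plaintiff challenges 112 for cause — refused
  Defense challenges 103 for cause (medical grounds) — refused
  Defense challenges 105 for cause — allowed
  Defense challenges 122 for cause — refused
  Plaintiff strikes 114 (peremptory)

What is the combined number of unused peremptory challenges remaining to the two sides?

2

Plaintiff allotment: 3 base + 3 multi-party = 6. Defense allotment: 3.
Plaintiff peremptories used: #124, #123, #107, #114 — 4 (for-cause on #120, #107, #112 don't count).
Defense peremptories used: #117, #113, #111 — 3 (for-cause on #118, #109, #102, #102, #112, #103, #105, #122 don't count).
Remaining: (6 − 4) + (3 − 3) = 2.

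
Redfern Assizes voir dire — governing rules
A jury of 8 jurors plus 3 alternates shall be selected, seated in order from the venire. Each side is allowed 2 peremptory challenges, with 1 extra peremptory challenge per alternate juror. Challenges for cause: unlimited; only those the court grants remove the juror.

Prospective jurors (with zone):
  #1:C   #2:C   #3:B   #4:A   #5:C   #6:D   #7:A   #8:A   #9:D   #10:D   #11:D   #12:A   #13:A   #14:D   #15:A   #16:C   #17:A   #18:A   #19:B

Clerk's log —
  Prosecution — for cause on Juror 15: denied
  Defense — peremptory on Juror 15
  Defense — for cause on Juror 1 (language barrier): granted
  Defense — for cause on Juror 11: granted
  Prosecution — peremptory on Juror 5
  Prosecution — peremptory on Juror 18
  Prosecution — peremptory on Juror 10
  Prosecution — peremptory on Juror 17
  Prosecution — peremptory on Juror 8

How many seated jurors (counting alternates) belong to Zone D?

3

Removed: #1, #5, #8, #10, #11, #15, #17, #18.
Seated (11 incl. alternates): #2, #3, #4, #6, #7, #9, #12, #13, #14, #16, #19.
Of those, in Zone D: #6, #9, #14 → 3.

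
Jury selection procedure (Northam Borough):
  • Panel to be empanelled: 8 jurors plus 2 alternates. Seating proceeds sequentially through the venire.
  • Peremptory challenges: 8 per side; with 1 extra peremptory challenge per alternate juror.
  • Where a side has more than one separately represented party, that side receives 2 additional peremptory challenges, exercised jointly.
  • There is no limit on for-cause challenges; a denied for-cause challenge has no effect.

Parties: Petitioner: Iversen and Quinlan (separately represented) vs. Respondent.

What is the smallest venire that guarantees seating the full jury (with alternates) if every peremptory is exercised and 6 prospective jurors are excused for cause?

38

Seats to fill: 8 + 2 alternates = 10.
Peremptories — Petitioner: 8 + 1×2 + 2 = 12; Respondent: 8 + 1×2 = 10; total 22.
For-cause removals: 6.
Minimum venire: 10 + 22 + 6 = 38.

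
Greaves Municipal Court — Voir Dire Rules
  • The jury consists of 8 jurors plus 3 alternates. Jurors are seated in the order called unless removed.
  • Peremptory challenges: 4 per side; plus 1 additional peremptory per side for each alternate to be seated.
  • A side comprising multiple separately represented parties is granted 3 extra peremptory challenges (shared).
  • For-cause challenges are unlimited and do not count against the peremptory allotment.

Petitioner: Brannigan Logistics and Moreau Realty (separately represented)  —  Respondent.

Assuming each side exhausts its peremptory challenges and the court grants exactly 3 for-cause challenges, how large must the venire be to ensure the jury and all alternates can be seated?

Seats to fill: 8 + 3 alternates = 11.
Peremptories — Petitioner: 4 + 1×3 + 3 = 10; Respondent: 4 + 1×3 = 7; total 17.
For-cause removals: 3.
Minimum venire: 11 + 17 + 3 = 31.

31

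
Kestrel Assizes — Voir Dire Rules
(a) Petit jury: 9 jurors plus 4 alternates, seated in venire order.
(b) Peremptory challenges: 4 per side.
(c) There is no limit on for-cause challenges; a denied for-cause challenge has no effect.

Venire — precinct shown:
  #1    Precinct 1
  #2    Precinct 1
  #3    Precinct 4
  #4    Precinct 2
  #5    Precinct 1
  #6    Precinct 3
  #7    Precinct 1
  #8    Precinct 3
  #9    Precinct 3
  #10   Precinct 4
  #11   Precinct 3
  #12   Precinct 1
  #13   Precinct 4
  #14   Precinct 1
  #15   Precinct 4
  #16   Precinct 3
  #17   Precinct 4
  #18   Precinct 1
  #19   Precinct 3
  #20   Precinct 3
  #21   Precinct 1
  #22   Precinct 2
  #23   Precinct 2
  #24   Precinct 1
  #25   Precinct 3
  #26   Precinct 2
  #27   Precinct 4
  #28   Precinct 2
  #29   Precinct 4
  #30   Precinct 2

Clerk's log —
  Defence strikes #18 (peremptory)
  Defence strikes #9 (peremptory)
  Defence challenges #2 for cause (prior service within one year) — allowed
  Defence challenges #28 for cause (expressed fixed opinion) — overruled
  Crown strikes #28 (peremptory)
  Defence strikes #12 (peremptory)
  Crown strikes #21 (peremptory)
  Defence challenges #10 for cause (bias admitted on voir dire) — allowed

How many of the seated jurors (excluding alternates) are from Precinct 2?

Removed: #2, #9, #10, #12, #18, #21, #28.
Seated jurors 1–9: #1, #3, #4, #5, #6, #7, #8, #11, #13 (alternates #14, #15, #16, #17 not counted).
Of those, in Precinct 2: #4 → 1.

1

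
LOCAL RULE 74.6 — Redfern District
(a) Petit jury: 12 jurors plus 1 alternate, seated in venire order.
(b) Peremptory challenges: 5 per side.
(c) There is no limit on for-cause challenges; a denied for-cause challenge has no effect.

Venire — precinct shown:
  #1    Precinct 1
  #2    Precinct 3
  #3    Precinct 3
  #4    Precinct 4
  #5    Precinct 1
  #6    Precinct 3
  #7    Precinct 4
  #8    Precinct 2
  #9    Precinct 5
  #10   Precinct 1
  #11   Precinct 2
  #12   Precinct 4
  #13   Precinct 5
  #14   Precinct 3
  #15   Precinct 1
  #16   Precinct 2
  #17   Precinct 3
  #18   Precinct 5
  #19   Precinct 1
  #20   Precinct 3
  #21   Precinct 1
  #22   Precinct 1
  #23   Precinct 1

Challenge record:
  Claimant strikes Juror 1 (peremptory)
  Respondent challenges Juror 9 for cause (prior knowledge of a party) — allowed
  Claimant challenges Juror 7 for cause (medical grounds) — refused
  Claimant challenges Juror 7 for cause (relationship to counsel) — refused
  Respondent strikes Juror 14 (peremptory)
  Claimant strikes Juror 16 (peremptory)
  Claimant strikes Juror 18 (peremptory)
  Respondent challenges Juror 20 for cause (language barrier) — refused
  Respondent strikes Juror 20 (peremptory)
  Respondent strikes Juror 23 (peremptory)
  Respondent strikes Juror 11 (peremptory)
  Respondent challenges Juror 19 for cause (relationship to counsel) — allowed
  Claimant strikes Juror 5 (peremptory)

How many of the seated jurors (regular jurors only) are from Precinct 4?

3

Removed: #1, #5, #9, #11, #14, #16, #18, #19, #20, #23.
Seated jurors 1–12: #2, #3, #4, #6, #7, #8, #10, #12, #13, #15, #17, #21 (alternates #22 not counted).
Of those, in Precinct 4: #4, #7, #12 → 3.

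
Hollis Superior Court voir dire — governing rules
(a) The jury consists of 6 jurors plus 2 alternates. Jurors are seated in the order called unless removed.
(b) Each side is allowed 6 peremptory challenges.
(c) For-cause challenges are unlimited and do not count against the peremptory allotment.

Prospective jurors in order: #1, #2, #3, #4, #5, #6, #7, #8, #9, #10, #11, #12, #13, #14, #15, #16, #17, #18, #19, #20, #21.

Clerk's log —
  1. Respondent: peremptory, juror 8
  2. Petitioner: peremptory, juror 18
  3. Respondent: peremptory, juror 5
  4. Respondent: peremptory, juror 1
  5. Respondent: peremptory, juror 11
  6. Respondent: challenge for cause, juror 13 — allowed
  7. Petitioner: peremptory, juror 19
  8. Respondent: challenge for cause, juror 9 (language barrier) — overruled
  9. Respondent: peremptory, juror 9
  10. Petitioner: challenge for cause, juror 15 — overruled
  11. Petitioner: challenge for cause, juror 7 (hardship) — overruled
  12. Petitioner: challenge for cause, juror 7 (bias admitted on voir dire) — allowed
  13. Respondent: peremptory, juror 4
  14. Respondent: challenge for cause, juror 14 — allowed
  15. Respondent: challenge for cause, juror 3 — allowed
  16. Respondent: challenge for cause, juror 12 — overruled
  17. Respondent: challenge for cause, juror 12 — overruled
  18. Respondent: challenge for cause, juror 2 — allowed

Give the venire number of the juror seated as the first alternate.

20

Removed: #1, #2, #3, #4, #5, #7, #8, #9, #11, #13, #14, #18, #19. (#12, #15 stay — for-cause denied.)
Seating in order: seats 1–6 → #6, #10, #12, #15, #16, #17; alternates → #20, #21.
So alternate 1 is #20.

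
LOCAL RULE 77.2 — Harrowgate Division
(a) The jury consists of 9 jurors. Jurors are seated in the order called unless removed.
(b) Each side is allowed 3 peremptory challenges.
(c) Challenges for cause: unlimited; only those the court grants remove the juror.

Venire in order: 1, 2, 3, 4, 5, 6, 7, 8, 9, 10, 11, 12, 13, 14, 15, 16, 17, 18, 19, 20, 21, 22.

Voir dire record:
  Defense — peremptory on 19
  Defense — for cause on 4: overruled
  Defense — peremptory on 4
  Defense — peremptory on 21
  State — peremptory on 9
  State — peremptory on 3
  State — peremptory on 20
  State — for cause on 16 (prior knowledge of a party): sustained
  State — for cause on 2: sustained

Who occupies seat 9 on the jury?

13

Removed: #2, #3, #4, #9, #16, #19, #20, #21.
Seating in order: seats 1–9 → #1, #5, #6, #7, #8, #10, #11, #12, #13.
So seat 9 is #13.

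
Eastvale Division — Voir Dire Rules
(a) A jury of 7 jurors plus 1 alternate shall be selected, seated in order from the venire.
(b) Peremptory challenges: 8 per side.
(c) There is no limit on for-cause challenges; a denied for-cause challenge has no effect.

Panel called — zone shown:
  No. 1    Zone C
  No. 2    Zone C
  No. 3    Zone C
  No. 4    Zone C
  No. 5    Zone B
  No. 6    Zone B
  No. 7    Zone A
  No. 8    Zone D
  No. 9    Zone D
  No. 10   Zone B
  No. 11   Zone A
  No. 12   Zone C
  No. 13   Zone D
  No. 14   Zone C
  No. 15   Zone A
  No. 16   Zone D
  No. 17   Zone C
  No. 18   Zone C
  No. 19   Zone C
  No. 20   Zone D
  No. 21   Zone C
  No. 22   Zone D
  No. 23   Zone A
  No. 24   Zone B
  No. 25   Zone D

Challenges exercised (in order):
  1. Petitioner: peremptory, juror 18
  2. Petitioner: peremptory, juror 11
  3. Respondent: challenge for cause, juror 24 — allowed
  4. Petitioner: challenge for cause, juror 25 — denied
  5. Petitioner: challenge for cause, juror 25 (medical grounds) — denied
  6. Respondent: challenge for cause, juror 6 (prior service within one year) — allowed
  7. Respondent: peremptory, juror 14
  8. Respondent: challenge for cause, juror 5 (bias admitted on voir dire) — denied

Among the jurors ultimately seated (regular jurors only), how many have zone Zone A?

Removed: #6, #11, #14, #18, #24.
Seated jurors 1–7: #1, #2, #3, #4, #5, #7, #8 (alternates #9 not counted).
Of those, in Zone A: #7 → 1.

1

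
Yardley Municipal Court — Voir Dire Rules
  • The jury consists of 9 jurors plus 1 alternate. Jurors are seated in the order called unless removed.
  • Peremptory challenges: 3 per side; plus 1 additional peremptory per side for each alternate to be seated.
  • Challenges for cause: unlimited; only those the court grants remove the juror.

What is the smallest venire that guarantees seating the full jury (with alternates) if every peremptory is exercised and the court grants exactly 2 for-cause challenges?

Seats to fill: 9 + 1 alternates = 10.
Peremptories: 3 + 1×1 = 4 per side × 2 sides = 8.
For-cause removals: 2.
Minimum venire: 10 + 8 + 2 = 20.

20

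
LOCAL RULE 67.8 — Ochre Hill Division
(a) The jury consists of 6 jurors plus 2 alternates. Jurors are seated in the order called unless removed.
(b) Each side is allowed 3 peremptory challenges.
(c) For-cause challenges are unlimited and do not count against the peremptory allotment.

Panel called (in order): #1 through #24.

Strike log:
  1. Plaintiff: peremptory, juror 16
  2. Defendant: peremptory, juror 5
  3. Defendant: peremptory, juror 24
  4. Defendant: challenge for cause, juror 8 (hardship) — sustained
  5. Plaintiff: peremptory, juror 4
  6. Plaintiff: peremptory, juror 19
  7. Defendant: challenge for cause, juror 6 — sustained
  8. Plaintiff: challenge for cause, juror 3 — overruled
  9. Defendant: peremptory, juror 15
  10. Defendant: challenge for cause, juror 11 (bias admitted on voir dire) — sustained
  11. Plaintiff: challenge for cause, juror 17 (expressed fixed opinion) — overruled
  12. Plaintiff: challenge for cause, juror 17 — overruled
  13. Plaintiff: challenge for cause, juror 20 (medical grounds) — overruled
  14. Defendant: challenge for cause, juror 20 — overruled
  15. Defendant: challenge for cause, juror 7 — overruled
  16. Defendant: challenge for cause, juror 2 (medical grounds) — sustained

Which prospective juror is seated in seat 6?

Removed: #2, #4, #5, #6, #8, #11, #15, #16, #19, #24. (#3, #7, #17, #20 stay — for-cause denied.)
Seating in order: seats 1–6 → #1, #3, #7, #9, #10, #12; alternates → #13, #14.
So seat 6 is #12.

12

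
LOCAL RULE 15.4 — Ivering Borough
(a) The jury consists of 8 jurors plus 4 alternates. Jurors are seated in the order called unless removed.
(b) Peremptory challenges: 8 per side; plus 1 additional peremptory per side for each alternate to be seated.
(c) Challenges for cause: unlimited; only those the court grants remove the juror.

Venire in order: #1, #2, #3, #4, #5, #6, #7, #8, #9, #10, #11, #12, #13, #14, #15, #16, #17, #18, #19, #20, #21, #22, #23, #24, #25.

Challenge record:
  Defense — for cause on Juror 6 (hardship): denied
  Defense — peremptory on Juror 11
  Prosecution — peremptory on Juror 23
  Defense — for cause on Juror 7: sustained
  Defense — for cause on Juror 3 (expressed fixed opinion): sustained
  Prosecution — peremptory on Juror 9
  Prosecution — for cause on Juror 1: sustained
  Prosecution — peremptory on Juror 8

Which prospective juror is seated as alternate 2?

Removed: #1, #3, #7, #8, #9, #11, #23. (#6 stays — for-cause denied.)
Filling seats in venire order through position 10: #2, #4, #5, #6, #10, #12, #13, #14, #15, #16.
So alternate 2 is #16.

16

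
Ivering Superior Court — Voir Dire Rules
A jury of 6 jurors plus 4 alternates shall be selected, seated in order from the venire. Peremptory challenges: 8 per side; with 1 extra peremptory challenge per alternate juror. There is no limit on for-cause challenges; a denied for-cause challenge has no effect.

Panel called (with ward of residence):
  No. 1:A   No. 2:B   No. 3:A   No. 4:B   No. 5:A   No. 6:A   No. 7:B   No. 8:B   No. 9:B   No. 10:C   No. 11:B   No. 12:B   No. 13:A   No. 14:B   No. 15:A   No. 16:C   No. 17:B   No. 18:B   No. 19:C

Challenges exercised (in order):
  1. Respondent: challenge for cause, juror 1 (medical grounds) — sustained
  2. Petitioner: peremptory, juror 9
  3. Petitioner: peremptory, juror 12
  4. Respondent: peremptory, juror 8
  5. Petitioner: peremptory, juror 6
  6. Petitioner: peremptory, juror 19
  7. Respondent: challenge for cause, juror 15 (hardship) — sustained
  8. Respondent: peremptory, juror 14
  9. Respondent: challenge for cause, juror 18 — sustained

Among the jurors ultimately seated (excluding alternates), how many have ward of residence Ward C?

Removed: #1, #6, #8, #9, #12, #14, #15, #18, #19.
Seated jurors 1–6: #2, #3, #4, #5, #7, #10 (alternates #11, #13, #16, #17 not counted).
Of those, in Ward C: #10 → 1.

1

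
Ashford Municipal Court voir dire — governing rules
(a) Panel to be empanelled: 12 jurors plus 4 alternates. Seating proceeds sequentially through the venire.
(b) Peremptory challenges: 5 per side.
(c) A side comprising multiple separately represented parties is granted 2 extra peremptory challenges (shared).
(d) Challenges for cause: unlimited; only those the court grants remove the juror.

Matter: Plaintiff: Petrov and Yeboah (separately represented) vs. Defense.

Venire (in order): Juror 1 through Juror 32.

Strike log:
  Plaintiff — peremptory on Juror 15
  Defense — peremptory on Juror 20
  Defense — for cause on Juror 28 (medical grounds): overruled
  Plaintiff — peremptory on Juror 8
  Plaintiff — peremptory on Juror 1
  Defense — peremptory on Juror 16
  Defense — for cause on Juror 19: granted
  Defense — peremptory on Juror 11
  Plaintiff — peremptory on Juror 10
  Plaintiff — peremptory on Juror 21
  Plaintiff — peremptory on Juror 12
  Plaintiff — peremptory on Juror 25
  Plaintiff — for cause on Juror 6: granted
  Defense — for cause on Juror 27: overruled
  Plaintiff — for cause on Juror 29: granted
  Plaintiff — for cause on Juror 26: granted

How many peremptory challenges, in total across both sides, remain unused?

2

Plaintiff allotment: 5 base + 2 multi-party = 7. Defense allotment: 5.
Plaintiff peremptories used: #15, #8, #1, #10, #21, #12, #25 — 7 (for-cause on #6, #29, #26 don't count).
Defense peremptories used: #20, #16, #11 — 3 (for-cause on #28, #19, #27 don't count).
Remaining: (7 − 7) + (5 − 3) = 2.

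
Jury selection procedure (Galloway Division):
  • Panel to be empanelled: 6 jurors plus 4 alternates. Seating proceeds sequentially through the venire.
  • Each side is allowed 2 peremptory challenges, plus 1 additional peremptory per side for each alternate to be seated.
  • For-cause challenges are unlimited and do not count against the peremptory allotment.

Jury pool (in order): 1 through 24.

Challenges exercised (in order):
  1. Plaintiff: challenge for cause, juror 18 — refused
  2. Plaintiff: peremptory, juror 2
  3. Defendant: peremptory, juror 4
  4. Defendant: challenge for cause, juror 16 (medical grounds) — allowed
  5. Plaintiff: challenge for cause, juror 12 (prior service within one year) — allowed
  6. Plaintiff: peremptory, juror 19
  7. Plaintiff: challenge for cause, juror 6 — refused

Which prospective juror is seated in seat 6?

Removed: #2, #4, #12, #16, #19. (#6, #18 stay — for-cause denied.)
Seating in order: seats 1–6 → #1, #3, #5, #6, #7, #8; alternates → #9, #10, #11, #13.
So seat 6 is #8.

8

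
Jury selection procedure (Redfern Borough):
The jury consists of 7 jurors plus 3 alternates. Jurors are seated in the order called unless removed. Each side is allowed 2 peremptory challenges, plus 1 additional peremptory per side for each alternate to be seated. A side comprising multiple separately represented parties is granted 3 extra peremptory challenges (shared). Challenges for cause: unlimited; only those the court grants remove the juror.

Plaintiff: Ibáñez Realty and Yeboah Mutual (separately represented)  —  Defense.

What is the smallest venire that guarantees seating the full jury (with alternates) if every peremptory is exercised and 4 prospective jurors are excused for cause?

Seats to fill: 7 + 3 alternates = 10.
Peremptories — Plaintiff: 2 + 1×3 + 3 = 8; Defense: 2 + 1×3 = 5; total 13.
For-cause removals: 4.
Minimum venire: 10 + 13 + 4 = 27.

27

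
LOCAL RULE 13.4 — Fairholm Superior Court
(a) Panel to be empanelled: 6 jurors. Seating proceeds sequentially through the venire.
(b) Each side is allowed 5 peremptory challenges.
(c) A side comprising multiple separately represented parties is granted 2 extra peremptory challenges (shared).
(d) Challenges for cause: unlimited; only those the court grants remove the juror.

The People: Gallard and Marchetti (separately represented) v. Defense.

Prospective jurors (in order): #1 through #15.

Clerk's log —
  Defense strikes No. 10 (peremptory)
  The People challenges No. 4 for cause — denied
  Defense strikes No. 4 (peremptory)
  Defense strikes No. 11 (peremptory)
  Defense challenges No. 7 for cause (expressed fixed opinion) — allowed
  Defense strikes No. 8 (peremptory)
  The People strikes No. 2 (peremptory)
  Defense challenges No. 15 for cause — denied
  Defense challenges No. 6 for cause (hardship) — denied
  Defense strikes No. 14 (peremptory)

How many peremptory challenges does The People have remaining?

6

The People allotment: 5 base + 2 multi-party = 7.
The People peremptories used: #2 — 1 (the for-cause on #4 doesn't count).
Remaining: 7 − 1 = 6.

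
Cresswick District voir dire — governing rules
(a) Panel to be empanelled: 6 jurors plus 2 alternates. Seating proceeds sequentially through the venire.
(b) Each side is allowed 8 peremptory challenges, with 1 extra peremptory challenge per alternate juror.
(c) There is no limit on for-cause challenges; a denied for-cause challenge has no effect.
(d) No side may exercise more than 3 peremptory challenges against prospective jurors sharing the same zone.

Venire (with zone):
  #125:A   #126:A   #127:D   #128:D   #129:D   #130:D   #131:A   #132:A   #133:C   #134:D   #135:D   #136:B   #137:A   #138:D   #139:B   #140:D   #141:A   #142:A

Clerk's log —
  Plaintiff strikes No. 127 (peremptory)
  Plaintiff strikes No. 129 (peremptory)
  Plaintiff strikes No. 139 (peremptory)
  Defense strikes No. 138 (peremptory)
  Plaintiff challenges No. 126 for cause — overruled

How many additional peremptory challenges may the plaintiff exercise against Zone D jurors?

Plaintiff peremptories so far: #127, #129, #139 — 3 of 10 used, 7 left overall.
Against Zone D: #127, #129 — 2 used; per-zone cap 3 leaves 1.
Binding limit: min(7, 1) = 1.

1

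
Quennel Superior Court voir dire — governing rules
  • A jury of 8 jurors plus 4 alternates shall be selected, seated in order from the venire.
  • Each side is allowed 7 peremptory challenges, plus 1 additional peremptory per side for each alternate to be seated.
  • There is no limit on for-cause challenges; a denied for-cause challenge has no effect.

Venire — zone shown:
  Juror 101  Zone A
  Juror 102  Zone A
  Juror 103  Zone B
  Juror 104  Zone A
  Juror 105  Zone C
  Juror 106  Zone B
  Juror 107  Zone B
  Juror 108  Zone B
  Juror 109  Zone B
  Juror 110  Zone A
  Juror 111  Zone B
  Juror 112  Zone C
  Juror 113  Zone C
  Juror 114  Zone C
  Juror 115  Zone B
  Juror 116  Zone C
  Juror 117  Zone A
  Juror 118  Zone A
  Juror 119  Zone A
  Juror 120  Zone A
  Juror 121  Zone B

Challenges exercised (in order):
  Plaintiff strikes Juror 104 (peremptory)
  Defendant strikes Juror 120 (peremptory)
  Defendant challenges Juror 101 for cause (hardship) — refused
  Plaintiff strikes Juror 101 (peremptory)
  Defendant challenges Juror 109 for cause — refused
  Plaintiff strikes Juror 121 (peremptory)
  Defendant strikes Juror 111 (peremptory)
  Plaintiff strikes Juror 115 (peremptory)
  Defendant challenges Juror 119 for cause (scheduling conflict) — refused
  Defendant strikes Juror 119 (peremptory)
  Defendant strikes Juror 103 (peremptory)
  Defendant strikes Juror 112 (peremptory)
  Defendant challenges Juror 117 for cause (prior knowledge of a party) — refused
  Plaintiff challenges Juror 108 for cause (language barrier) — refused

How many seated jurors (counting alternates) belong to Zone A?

4

Removed: #101, #103, #104, #111, #112, #115, #119, #120, #121.
Seated (12 incl. alternates): #102, #105, #106, #107, #108, #109, #110, #113, #114, #116, #117, #118.
Of those, in Zone A: #102, #110, #117, #118 → 4.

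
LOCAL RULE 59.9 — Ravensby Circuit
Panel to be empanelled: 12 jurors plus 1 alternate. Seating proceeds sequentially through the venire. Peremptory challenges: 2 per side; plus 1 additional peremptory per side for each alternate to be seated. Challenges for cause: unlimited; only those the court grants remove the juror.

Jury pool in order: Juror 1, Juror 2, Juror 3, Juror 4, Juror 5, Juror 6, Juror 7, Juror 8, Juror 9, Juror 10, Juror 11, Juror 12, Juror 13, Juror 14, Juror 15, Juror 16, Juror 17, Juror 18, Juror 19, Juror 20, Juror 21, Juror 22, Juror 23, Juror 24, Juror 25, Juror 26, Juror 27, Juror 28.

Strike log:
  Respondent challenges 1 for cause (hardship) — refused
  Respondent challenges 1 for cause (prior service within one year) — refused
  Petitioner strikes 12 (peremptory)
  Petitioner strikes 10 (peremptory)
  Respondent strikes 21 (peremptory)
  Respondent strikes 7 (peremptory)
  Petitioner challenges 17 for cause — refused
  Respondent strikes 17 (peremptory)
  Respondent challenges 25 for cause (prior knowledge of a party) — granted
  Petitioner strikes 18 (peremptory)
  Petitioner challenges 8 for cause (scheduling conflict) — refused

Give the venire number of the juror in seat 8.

Removed: #7, #10, #12, #17, #18, #21, #25. (#1, #8 stay — for-cause denied.)
Seating in order: seats 1–12 → #1, #2, #3, #4, #5, #6, #8, #9, #11, #13, #14, #15; alternates → #16.
So seat 8 is #9.

9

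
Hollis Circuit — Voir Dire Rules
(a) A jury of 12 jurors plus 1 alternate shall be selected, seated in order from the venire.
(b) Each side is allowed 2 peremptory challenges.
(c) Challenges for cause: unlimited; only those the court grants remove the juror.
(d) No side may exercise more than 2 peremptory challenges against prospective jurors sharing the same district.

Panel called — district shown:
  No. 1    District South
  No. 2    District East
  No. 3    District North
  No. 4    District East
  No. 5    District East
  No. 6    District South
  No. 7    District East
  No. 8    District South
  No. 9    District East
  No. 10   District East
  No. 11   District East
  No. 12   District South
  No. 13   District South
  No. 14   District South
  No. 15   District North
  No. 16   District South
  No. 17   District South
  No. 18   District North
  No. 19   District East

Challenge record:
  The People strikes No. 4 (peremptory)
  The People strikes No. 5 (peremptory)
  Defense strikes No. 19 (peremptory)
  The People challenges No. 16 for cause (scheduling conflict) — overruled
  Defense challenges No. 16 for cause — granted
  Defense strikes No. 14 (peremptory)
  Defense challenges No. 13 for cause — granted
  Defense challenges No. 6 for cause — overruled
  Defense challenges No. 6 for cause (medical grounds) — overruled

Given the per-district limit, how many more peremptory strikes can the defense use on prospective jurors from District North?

0

Defense peremptories so far: #19, #14 — 2 of 2 used, 0 left overall.
Against District North: none yet — per-district cap 2 leaves 2.
Binding limit: min(0, 2) = 0.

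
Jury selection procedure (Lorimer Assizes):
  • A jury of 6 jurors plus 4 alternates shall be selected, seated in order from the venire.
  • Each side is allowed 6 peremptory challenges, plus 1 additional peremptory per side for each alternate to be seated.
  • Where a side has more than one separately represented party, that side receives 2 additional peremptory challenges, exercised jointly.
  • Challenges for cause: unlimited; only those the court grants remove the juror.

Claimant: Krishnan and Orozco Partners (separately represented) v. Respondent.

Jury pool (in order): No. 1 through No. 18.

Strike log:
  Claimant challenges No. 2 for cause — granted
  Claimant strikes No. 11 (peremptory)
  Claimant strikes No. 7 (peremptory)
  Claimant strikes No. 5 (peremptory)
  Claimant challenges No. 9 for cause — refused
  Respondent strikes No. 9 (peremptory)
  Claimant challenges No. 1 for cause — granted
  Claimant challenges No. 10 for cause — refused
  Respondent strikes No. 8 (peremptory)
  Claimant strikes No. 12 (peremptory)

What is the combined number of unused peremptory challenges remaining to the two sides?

Claimant allotment: 6 base + 1 × 4 alternates + 2 multi-party = 12. Respondent allotment: 6 base + 1 × 4 alternates = 10.
Claimant peremptories used: #11, #7, #5, #12 — 4 (for-cause on #2, #9, #1, #10 don't count).
Respondent peremptories used: #9, #8 — 2.
Remaining: (12 − 4) + (10 − 2) = 16.

16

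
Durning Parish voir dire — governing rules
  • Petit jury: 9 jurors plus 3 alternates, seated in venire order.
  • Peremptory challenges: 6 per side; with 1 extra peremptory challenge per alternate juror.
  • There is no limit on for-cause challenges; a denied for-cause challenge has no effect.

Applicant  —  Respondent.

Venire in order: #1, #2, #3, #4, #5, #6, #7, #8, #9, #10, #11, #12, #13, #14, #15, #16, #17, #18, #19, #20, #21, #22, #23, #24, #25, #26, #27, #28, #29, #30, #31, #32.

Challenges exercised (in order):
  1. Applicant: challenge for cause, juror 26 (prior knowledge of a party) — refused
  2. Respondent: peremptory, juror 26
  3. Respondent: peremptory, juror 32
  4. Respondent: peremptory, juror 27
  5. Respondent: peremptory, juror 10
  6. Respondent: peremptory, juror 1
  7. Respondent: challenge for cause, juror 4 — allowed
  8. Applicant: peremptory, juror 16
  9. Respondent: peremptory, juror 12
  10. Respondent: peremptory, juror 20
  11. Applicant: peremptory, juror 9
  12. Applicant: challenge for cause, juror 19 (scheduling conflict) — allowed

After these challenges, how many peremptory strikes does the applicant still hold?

Applicant allotment: 6 base + 1 × 3 alternates = 9.
Applicant peremptories used: #16, #9 — 2 (for-cause on #26, #19 don't count).
Remaining: 9 − 2 = 7.

7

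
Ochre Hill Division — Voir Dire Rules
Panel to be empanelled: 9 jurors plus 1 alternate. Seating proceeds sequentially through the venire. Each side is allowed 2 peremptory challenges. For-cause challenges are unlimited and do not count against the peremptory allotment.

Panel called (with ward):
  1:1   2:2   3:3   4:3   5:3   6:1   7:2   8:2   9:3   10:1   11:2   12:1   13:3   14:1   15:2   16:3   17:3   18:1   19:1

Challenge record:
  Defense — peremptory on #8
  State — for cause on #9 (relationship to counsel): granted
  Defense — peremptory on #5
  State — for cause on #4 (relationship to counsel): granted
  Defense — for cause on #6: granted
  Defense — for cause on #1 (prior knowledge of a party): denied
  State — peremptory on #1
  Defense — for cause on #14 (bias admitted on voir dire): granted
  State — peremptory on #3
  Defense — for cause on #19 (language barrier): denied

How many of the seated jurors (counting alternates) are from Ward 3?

Removed: #1, #3, #4, #5, #6, #8, #9, #14.
Seated (10 incl. alternates): #2, #7, #10, #11, #12, #13, #15, #16, #17, #18.
Of those, in Ward 3: #13, #16, #17 → 3.

3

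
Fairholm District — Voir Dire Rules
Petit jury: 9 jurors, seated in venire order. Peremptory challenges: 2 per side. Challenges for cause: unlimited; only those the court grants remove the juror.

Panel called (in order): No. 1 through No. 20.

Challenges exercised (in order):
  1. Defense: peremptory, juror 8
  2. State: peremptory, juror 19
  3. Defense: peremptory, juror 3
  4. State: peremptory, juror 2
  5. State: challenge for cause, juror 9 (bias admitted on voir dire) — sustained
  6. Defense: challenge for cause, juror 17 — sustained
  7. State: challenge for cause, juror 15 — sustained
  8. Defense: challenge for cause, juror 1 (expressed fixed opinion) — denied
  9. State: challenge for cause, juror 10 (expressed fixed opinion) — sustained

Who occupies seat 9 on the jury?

14

Removed: #2, #3, #8, #9, #10, #15, #17, #19. (#1 stays — for-cause denied.)
Filling seats in venire order through position 9: #1, #4, #5, #6, #7, #11, #12, #13, #14.
So seat 9 is #14.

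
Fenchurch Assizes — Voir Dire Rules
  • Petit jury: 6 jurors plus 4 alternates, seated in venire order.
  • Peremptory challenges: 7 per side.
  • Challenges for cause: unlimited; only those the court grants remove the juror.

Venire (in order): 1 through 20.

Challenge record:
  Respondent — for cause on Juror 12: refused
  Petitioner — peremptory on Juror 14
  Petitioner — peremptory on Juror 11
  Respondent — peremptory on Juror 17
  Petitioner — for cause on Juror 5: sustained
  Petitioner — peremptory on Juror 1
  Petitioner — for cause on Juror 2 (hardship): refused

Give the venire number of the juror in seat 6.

8

Removed: #1, #5, #11, #14, #17. (#2, #12 stay — for-cause denied.)
Seating in order: seats 1–6 → #2, #3, #4, #6, #7, #8; alternates → #9, #10, #12, #13.
So seat 6 is #8.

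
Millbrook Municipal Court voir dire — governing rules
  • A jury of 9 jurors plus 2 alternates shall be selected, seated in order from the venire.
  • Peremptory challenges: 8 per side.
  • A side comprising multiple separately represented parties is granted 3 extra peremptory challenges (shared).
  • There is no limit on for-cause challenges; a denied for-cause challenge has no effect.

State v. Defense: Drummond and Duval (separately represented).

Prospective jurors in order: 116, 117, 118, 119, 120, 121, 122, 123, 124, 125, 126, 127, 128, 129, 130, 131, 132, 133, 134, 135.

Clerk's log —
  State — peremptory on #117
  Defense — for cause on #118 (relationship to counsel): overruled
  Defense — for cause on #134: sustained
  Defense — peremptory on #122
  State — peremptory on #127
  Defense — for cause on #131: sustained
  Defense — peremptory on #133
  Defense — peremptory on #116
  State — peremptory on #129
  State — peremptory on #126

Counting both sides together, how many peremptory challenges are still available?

State allotment: 8. Defense allotment: 8 base + 3 multi-party = 11.
State peremptories used: #117, #127, #129, #126 — 4.
Defense peremptories used: #122, #133, #116 — 3 (for-cause on #118, #134, #131 don't count).
Remaining: (8 − 4) + (11 − 3) = 12.

12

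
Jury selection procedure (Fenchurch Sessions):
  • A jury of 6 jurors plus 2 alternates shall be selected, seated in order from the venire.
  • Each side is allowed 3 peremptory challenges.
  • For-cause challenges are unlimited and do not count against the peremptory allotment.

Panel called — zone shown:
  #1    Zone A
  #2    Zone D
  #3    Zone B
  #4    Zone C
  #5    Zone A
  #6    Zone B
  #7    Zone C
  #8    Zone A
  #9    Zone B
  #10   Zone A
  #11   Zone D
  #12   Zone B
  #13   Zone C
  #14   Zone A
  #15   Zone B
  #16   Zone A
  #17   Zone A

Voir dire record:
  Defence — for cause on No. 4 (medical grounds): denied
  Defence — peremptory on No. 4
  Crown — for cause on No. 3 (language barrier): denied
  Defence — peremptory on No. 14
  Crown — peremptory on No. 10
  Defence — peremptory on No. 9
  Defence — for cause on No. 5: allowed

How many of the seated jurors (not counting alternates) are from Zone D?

1

Removed: #4, #5, #9, #10, #14.
Seated jurors 1–6: #1, #2, #3, #6, #7, #8 (alternates #11, #12 not counted).
Of those, in Zone D: #2 → 1.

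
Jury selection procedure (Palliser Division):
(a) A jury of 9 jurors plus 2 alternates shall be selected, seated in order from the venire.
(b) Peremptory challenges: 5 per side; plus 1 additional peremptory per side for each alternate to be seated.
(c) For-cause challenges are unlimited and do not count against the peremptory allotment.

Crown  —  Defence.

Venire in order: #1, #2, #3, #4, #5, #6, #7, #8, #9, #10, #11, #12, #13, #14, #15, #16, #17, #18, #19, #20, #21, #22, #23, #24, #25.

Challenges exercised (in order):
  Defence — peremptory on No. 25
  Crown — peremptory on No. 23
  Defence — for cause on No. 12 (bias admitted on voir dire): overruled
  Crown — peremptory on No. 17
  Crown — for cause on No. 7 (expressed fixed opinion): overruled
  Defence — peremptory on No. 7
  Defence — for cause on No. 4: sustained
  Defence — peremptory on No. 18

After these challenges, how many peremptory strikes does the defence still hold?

4

Defence allotment: 5 base + 1 × 2 alternates = 7.
Defence peremptories used: #25, #7, #18 — 3 (for-cause on #12, #4 don't count).
Remaining: 7 − 3 = 4.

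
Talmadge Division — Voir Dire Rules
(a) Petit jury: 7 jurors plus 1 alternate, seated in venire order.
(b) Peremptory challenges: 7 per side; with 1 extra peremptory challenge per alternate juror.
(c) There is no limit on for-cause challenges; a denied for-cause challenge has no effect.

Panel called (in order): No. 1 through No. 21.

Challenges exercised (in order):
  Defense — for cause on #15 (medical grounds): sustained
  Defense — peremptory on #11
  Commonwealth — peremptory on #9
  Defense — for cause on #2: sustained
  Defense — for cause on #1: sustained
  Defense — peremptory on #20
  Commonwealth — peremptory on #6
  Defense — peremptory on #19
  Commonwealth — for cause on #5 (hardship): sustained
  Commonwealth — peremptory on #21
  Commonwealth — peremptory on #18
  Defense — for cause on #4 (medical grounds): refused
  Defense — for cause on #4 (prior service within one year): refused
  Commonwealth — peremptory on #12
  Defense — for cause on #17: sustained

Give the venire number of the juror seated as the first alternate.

16

Removed: #1, #2, #5, #6, #9, #11, #12, #15, #17, #18, #19, #20, #21. (#4 stays — for-cause denied.)
Seating in order: seats 1–7 → #3, #4, #7, #8, #10, #13, #14; alternates → #16.
So alternate 1 is #16.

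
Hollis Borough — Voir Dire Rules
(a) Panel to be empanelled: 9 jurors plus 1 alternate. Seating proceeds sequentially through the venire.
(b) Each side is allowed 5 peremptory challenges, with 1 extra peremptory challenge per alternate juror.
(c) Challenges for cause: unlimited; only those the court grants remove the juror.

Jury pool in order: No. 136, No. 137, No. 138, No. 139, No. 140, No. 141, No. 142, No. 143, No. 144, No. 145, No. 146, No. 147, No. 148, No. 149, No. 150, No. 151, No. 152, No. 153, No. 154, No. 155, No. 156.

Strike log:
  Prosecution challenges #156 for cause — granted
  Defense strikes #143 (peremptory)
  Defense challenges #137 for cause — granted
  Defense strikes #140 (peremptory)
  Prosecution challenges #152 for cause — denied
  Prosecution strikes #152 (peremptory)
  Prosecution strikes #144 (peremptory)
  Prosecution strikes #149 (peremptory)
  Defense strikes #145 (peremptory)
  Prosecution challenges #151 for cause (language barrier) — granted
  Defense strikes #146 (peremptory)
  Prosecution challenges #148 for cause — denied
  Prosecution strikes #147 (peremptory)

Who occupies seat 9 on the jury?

Removed: #137, #140, #143, #144, #145, #146, #147, #149, #151, #152, #156. (#148 stays — for-cause denied.)
Seating in order: seats 1–9 → #136, #138, #139, #141, #142, #148, #150, #153, #154; alternates → #155.
So seat 9 is #154.

154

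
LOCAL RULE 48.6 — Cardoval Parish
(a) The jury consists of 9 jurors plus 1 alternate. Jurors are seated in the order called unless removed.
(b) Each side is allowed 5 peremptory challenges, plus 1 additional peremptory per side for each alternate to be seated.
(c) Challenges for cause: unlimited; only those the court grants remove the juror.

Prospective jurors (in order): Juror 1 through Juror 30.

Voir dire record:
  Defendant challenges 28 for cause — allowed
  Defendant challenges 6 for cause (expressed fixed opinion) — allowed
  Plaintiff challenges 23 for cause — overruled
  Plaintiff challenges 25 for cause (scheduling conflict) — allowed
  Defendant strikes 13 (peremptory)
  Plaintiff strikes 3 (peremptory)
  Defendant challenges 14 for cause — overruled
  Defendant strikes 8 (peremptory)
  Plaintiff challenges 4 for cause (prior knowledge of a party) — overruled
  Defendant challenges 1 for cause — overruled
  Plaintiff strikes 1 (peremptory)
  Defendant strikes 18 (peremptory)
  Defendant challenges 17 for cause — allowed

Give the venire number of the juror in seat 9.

14

Removed: #1, #3, #6, #8, #13, #17, #18, #25, #28. (#4, #14, #23 stay — for-cause denied.)
Filling seats in venire order through position 9: #2, #4, #5, #7, #9, #10, #11, #12, #14.
So seat 9 is #14.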